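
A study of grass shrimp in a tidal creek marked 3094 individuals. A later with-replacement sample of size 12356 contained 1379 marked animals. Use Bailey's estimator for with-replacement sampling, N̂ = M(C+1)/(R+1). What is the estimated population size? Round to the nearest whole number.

N̂ = 3094·(12356+1)/(1379+1) = 3094·12357/1380 = 38232558/1380 ≈ 27704.8 → 27705

N ≈ 27,705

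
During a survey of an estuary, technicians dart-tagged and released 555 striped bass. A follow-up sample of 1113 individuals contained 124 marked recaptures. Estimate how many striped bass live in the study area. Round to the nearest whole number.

N ≈ 4982

N = (555 × 1113) / 124 = 617715 / 124 ≈ 4981.6 → 4982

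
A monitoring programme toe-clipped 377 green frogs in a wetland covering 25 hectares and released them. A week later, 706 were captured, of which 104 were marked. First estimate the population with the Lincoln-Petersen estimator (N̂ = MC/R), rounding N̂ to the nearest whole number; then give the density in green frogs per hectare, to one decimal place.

density ≈ 102.4 green frogs per hectare

N̂ = 377·706/104 = 266162/104 ≈ 2559.2 → 2559
Density = N̂ / area = 2559 / 25 ≈ 102.36 → 102.4 per hectare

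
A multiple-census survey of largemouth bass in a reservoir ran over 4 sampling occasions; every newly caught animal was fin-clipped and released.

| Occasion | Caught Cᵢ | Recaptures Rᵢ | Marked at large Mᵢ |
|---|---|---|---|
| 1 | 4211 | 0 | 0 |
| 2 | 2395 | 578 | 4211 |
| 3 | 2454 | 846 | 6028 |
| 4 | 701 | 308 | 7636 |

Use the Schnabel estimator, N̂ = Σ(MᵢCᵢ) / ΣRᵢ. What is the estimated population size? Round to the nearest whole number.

N ≈ 17,454

Σ MᵢCᵢ = 0·4211 + 4211·2395 + 6028·2454 + 7636·701 = 0 + 10085345 + 14792712 + 5352836 = 30230893
Σ Rᵢ = 0 + 578 + 846 + 308 = 1732
N̂ = 30230893 / 1732 ≈ 17454.3 → 17454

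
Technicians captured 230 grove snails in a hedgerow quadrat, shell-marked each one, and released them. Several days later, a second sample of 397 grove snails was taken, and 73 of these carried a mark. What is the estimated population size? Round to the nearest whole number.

N = (230 × 397) / 73 = 91310 / 73 ≈ 1250.8 → 1251

N ≈ 1251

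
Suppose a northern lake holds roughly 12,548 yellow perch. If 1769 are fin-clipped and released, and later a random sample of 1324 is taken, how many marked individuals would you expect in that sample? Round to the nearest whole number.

Expected recaptures E[R] = M·C / N.
E[R] = 1769 × 1324 / 12548 = 2342156 / 12548 ≈ 186.7 → 187

expected recaptures ≈ 187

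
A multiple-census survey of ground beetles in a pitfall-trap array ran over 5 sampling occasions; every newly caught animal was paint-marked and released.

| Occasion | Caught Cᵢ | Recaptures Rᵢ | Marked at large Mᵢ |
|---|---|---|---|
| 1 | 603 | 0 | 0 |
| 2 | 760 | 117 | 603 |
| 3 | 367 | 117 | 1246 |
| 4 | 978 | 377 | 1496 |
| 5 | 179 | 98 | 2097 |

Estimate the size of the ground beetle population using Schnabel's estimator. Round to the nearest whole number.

Σ MᵢCᵢ = 0·603 + 603·760 + 1246·367 + 1496·978 + 2097·179 = 0 + 458280 + 457282 + 1463088 + 375363 = 2754013
Σ Rᵢ = 0 + 117 + 117 + 377 + 98 = 709
N̂ = 2754013 / 709 ≈ 3884.4 → 3884

N ≈ 3884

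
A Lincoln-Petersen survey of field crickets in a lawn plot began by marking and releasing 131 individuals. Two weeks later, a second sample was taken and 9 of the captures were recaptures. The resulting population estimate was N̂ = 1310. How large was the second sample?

C = 90

From N = M·C/R: C = N·R / M = 1310·9 / 131 = 11790 / 131 = 90.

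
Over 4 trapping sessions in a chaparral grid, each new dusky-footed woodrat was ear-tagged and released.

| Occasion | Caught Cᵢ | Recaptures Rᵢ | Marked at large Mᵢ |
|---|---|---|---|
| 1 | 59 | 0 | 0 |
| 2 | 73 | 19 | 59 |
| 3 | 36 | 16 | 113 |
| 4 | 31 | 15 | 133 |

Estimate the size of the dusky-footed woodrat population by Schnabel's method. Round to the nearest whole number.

Σ MᵢCᵢ = 0·59 + 59·73 + 113·36 + 133·31 = 0 + 4307 + 4068 + 4123 = 12498
Σ Rᵢ = 0 + 19 + 16 + 15 = 50
N̂ = 12498 / 50 ≈ 250.0 → 250

N ≈ 250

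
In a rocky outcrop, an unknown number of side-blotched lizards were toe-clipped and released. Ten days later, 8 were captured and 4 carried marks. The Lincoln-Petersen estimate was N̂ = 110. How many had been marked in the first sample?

M = 55

From N = M·C/R: M = N·R / C = 110·4 / 8 = 440 / 8 = 55.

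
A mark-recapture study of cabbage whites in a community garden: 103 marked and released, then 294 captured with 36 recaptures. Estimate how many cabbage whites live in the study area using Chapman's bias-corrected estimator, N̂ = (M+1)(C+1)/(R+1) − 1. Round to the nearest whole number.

N ≈ 828

N̂ = (103+1)(294+1)/(36+1) − 1 = 104·295/37 − 1
= 30680/37 − 1 ≈ 829.2 − 1 ≈ 828.2 → 828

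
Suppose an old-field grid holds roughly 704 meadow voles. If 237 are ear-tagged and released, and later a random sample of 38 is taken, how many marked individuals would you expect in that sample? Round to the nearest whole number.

Expected recaptures E[R] = M·C / N.
E[R] = 237 × 38 / 704 = 9006 / 704 ≈ 12.8 → 13

expected recaptures ≈ 13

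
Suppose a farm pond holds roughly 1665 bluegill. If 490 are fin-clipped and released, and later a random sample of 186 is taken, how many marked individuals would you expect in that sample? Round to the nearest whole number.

expected recaptures ≈ 55

Expected recaptures E[R] = M·C / N.
E[R] = 490 × 186 / 1665 = 91140 / 1665 ≈ 54.7 → 55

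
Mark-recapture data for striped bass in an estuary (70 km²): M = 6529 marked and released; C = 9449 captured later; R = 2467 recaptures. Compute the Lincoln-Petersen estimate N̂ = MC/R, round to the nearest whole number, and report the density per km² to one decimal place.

density ≈ 357.2 striped bass per km²

N̂ = 6529·9449/2467 = 61692521/2467 ≈ 25007.1 → 25007
Density = N̂ / area = 25007 / 70 ≈ 357.24 → 357.2 per km²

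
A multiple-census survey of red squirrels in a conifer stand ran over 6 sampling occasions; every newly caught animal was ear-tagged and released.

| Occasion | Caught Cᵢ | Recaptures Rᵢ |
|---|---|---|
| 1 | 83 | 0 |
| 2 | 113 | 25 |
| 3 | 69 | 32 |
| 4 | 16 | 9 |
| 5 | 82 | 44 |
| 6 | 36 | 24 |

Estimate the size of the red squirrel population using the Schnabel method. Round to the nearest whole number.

Marked at large before each occasion: Mᵢ = Σⱼ<ᵢ (Cⱼ − Rⱼ) → M1=0, M2=83, M3=171, M4=208, M5=215, M6=253
Σ MᵢCᵢ = 0·83 + 83·113 + 171·69 + 208·16 + 215·82 + 253·36 = 0 + 9379 + 11799 + 3328 + 17630 + 9108 = 51244
Σ Rᵢ = 0 + 25 + 32 + 9 + 44 + 24 = 134
N̂ = 51244 / 134 ≈ 382.4 → 382

N ≈ 382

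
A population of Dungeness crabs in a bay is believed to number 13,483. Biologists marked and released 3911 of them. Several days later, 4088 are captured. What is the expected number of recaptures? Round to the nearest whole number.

The marked fraction of the population is 3911/13483, so in a sample of 4088 expect C·(M/N) marked.
E[R] = 3911 × 4088 / 13483 = 15988168 / 13483 ≈ 1185.8 → 1186

expected recaptures ≈ 1186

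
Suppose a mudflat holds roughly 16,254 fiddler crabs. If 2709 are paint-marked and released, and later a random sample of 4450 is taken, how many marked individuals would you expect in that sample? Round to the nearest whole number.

Expected recaptures E[R] = M·C / N.
E[R] = 2709 × 4450 / 16254 = 12055050 / 16254 ≈ 741.7 → 742

expected recaptures ≈ 742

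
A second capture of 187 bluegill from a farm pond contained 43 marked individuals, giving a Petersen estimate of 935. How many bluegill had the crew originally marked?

M = 215

From N = M·C/R: M = N·R / C = 935·43 / 187 = 40205 / 187 = 215.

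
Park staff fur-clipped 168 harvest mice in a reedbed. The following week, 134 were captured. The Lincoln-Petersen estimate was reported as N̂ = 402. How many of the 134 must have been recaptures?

R = 56

From N = M·C/R: R = M·C / N = 168·134 / 402 = 22512 / 402 = 56.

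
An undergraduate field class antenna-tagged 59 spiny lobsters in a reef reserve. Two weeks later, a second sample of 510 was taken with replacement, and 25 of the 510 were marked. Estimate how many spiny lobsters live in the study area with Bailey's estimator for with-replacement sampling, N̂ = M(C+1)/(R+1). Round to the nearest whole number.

N ≈ 1160

N̂ = 59·(510+1)/(25+1) = 59·511/26 = 30149/26 ≈ 1159.6 → 1160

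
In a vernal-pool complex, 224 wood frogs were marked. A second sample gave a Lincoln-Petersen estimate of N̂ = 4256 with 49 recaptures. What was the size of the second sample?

From N = M·C/R: C = N·R / M = 4256·49 / 224 = 208544 / 224 = 931.

C = 931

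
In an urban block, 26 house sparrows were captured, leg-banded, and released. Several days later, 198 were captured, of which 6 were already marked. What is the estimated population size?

N = 858

The marked fraction in the recapture sample should equal the marked fraction in the population: 6/198 = 26/N.
N = (26 × 198) / 6 = 5148 / 6 = 858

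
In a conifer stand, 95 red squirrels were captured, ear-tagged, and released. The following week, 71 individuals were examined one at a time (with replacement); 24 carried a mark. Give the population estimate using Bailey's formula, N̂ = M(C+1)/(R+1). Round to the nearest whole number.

N̂ = 95·(71+1)/(24+1) = 95·72/25 = 6840/25 ≈ 273.6 → 274

N ≈ 274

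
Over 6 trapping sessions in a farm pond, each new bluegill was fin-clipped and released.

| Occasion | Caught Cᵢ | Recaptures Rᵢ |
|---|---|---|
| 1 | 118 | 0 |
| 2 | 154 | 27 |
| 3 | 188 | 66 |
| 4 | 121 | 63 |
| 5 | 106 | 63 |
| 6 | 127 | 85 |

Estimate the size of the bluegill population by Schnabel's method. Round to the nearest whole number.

N ≈ 701

Marked at large before each occasion: Mᵢ = Σⱼ<ᵢ (Cⱼ − Rⱼ) → M1=0, M2=118, M3=245, M4=367, M5=425, M6=468
Σ MᵢCᵢ = 0·118 + 118·154 + 245·188 + 367·121 + 425·106 + 468·127 = 0 + 18172 + 46060 + 44407 + 45050 + 59436 = 213125
Σ Rᵢ = 0 + 27 + 66 + 63 + 63 + 85 = 304
N̂ = 213125 / 304 ≈ 701.1 → 701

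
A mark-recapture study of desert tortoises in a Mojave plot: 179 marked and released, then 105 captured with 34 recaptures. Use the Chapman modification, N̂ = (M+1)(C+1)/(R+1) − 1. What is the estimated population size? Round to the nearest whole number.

N ≈ 544

N̂ = (179+1)(105+1)/(34+1) − 1 = 180·106/35 − 1
= 19080/35 − 1 ≈ 545.1 − 1 ≈ 544.1 → 544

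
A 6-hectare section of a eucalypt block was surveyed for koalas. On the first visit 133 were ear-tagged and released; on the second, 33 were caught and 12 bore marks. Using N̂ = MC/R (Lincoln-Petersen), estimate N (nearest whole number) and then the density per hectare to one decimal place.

N̂ = 133·33/12 = 4389/12 ≈ 365.8 → 366
Density = N̂ / area = 366 / 6 = 61.0 per hectare

density ≈ 61.0 koalas per hectare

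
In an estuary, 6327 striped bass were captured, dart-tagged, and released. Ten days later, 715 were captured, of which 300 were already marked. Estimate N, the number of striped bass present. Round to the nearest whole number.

N ≈ 15,079

Lincoln-Petersen assumes M/N = R/C, so N = M·C / R.
N = (6327 × 715) / 300 = 4523805 / 300 ≈ 15079.4 → 15079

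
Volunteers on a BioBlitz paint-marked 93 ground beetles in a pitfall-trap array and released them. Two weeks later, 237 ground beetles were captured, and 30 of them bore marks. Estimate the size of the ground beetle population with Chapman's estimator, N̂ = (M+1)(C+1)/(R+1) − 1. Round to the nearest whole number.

N ≈ 721

N̂ = (93+1)(237+1)/(30+1) − 1 = 94·238/31 − 1
= 22372/31 − 1 ≈ 721.7 − 1 ≈ 720.7 → 721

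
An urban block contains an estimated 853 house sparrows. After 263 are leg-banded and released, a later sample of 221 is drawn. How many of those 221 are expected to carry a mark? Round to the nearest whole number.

expected recaptures ≈ 68

The marked fraction of the population is 263/853, so in a sample of 221 expect C·(M/N) marked.
E[R] = 263 × 221 / 853 = 58123 / 853 ≈ 68.1 → 68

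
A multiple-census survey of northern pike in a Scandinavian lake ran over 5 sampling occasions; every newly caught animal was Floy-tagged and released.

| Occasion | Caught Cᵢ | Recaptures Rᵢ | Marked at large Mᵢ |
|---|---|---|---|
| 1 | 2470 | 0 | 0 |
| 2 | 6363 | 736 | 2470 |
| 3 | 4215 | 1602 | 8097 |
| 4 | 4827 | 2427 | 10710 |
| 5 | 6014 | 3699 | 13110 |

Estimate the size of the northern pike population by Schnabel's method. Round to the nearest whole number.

N ≈ 21,312

Σ MᵢCᵢ = 0·2470 + 2470·6363 + 8097·4215 + 10710·4827 + 13110·6014 = 0 + 15716610 + 34128855 + 51697170 + 78843540 = 180386175
Σ Rᵢ = 0 + 736 + 1602 + 2427 + 3699 = 8464
N̂ = 180386175 / 8464 ≈ 21312.2 → 21312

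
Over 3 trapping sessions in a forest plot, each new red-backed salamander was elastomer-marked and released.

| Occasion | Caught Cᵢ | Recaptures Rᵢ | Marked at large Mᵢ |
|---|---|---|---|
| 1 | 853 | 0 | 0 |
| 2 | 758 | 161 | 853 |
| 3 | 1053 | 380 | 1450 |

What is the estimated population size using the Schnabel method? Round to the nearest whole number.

Σ MᵢCᵢ = 0·853 + 853·758 + 1450·1053 = 0 + 646574 + 1526850 = 2173424
Σ Rᵢ = 0 + 161 + 380 = 541
N̂ = 2173424 / 541 ≈ 4017.4 → 4017

N ≈ 4017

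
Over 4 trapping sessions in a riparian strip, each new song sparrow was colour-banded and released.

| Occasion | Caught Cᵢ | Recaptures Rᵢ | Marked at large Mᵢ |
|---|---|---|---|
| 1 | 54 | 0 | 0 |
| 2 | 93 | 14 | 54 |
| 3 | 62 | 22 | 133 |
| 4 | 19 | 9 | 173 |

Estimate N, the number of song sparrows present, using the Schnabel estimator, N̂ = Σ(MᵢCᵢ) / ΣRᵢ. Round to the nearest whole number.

Σ MᵢCᵢ = 0·54 + 54·93 + 133·62 + 173·19 = 0 + 5022 + 8246 + 3287 = 16555
Σ Rᵢ = 0 + 14 + 22 + 9 = 45
N̂ = 16555 / 45 ≈ 367.9 → 368

N ≈ 368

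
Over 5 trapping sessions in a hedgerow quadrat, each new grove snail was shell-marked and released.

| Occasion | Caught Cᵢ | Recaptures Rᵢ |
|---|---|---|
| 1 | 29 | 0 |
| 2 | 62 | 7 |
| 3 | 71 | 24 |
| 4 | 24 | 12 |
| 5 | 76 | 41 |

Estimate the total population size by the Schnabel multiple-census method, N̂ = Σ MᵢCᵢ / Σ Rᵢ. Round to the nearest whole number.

N ≈ 259

Marked at large before each occasion: Mᵢ = Σⱼ<ᵢ (Cⱼ − Rⱼ) → M1=0, M2=29, M3=84, M4=131, M5=143
Σ MᵢCᵢ = 0·29 + 29·62 + 84·71 + 131·24 + 143·76 = 0 + 1798 + 5964 + 3144 + 10868 = 21774
Σ Rᵢ = 0 + 7 + 24 + 12 + 41 = 84
N̂ = 21774 / 84 ≈ 259.2 → 259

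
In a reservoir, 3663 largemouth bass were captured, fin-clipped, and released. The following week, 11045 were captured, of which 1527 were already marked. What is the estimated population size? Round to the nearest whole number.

Lincoln-Petersen assumes M/N = R/C, so N = M·C / R.
N = (3663 × 11045) / 1527 = 40457835 / 1527 ≈ 26495.0 → 26495

N ≈ 26,495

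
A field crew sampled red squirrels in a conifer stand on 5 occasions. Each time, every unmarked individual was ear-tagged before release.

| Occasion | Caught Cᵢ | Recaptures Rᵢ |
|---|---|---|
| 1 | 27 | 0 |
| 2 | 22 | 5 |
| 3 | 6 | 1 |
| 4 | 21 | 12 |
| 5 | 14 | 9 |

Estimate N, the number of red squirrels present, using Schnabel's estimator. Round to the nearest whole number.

N ≈ 100

Marked at large before each occasion: Mᵢ = Σⱼ<ᵢ (Cⱼ − Rⱼ) → M1=0, M2=27, M3=44, M4=49, M5=58
Σ MᵢCᵢ = 0·27 + 27·22 + 44·6 + 49·21 + 58·14 = 0 + 594 + 264 + 1029 + 812 = 2699
Σ Rᵢ = 0 + 5 + 1 + 12 + 9 = 27
N̂ = 2699 / 27 ≈ 100.0 → 100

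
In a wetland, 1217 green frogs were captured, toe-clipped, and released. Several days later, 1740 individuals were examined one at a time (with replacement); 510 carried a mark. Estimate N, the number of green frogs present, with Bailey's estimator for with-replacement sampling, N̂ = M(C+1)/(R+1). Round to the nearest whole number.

N ≈ 4146

N̂ = 1217·(1740+1)/(510+1) = 1217·1741/511 = 2118797/511 ≈ 4146.4 → 4146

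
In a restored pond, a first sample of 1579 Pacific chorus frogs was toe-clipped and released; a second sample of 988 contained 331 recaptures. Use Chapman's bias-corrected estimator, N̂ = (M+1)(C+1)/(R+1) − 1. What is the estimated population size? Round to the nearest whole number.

N̂ = (1579+1)(988+1)/(331+1) − 1 = 1580·989/332 − 1
= 1562620/332 − 1 ≈ 4706.7 − 1 ≈ 4705.7 → 4706

N ≈ 4706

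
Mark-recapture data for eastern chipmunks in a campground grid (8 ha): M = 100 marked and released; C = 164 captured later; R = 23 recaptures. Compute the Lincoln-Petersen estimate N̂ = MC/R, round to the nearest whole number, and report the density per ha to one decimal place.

density ≈ 89.1 eastern chipmunks per ha

N̂ = 100·164/23 = 16400/23 ≈ 713.0 → 713
Density = N̂ / area = 713 / 8 ≈ 89.12 → 89.1 per ha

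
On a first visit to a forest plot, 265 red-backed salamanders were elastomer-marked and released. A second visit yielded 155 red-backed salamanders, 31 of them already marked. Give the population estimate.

Lincoln-Petersen assumes M/N = R/C, so N = M·C / R.
N = (265 × 155) / 31 = 41075 / 31 = 1325

N = 1325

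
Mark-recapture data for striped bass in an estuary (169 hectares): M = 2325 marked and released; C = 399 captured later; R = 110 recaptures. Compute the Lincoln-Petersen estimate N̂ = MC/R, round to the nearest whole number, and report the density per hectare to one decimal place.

N̂ = 2325·399/110 = 927675/110 ≈ 8433.4 → 8433
Density = N̂ / area = 8433 / 169 ≈ 49.90 → 49.9 per hectare

density ≈ 49.9 striped bass per hectare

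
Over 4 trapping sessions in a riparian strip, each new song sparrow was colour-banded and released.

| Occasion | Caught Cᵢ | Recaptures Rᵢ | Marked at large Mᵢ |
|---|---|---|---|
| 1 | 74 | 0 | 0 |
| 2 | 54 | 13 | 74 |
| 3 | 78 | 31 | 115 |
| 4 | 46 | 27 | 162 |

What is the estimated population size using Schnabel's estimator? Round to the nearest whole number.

Σ MᵢCᵢ = 0·74 + 74·54 + 115·78 + 162·46 = 0 + 3996 + 8970 + 7452 = 20418
Σ Rᵢ = 0 + 13 + 31 + 27 = 71
N̂ = 20418 / 71 ≈ 287.6 → 288

N ≈ 288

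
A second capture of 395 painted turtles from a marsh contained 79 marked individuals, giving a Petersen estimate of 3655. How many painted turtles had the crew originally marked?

M = 731

From N = M·C/R: M = N·R / C = 3655·79 / 395 = 288745 / 395 = 731.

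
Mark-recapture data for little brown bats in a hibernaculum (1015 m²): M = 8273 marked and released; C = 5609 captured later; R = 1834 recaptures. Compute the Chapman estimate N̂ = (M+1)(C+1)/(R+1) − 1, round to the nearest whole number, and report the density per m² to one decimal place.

N̂ = 8274·5610/1835 − 1 = 46417140/1835 − 1 ≈ 25294.4 → 25294
Density = N̂ / area = 25294 / 1015 ≈ 24.92 → 24.9 per m²

density ≈ 24.9 little brown bats per m²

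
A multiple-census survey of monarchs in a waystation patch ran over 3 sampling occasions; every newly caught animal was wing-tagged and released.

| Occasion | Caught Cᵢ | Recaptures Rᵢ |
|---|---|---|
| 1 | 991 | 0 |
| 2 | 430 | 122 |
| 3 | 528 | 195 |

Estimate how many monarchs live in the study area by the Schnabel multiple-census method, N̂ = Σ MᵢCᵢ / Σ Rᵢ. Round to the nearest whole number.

Marked at large before each occasion: Mᵢ = Σⱼ<ᵢ (Cⱼ − Rⱼ) → M1=0, M2=991, M3=1299
Σ MᵢCᵢ = 0·991 + 991·430 + 1299·528 = 0 + 426130 + 685872 = 1112002
Σ Rᵢ = 0 + 122 + 195 = 317
N̂ = 1112002 / 317 ≈ 3507.9 → 3508

N ≈ 3508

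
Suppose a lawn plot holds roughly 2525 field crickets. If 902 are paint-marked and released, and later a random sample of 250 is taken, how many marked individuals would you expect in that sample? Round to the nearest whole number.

Expected recaptures E[R] = M·C / N.
E[R] = 902 × 250 / 2525 = 225500 / 2525 ≈ 89.3 → 89

expected recaptures ≈ 89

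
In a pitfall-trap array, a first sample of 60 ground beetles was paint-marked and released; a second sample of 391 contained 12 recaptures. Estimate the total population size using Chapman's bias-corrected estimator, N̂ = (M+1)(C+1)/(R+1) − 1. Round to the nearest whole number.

N̂ = (60+1)(391+1)/(12+1) − 1 = 61·392/13 − 1
= 23912/13 − 1 ≈ 1839.4 − 1 ≈ 1838.4 → 1838

N ≈ 1838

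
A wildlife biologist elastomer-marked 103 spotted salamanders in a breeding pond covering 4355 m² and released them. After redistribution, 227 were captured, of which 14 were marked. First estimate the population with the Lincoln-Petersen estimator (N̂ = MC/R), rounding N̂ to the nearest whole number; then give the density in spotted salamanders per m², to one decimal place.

N̂ = 103·227/14 = 23381/14 ≈ 1670.1 → 1670
Density = N̂ / area = 1670 / 4355 ≈ 0.38 → 0.4 per m²

density ≈ 0.4 spotted salamanders per m²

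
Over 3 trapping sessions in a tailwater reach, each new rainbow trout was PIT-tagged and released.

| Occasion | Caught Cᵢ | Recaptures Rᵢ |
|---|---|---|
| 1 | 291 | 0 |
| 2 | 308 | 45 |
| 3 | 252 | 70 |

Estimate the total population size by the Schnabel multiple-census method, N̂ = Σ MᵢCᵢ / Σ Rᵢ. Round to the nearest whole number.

Marked at large before each occasion: Mᵢ = Σⱼ<ᵢ (Cⱼ − Rⱼ) → M1=0, M2=291, M3=554
Σ MᵢCᵢ = 0·291 + 291·308 + 554·252 = 0 + 89628 + 139608 = 229236
Σ Rᵢ = 0 + 45 + 70 = 115
N̂ = 229236 / 115 ≈ 1993.4 → 1993

N ≈ 1993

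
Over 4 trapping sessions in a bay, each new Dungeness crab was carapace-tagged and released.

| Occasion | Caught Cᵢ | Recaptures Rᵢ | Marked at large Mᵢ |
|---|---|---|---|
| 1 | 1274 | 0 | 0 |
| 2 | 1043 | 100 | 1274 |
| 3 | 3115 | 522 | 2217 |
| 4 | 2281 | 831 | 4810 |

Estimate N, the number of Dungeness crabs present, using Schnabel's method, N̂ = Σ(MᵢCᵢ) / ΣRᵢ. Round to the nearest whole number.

N ≈ 13,218

Σ MᵢCᵢ = 0·1274 + 1274·1043 + 2217·3115 + 4810·2281 = 0 + 1328782 + 6905955 + 10971610 = 19206347
Σ Rᵢ = 0 + 100 + 522 + 831 = 1453
N̂ = 19206347 / 1453 ≈ 13218.4 → 13218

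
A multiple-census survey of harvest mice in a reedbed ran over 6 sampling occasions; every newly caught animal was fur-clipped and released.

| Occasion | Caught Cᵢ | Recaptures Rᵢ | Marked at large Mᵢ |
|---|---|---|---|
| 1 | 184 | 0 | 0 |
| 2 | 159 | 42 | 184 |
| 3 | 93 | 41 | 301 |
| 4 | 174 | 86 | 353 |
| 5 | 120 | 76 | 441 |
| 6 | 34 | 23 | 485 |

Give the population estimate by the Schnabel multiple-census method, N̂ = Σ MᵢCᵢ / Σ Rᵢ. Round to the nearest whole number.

N ≈ 702

Σ MᵢCᵢ = 0·184 + 184·159 + 301·93 + 353·174 + 441·120 + 485·34 = 0 + 29256 + 27993 + 61422 + 52920 + 16490 = 188081
Σ Rᵢ = 0 + 42 + 41 + 86 + 76 + 23 = 268
N̂ = 188081 / 268 ≈ 701.8 → 702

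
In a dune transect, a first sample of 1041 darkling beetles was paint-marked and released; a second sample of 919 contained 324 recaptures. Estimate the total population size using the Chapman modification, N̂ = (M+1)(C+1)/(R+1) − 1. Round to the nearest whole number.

N ≈ 2949

N̂ = (1041+1)(919+1)/(324+1) − 1 = 1042·920/325 − 1
= 958640/325 − 1 ≈ 2949.7 − 1 ≈ 2948.7 → 2949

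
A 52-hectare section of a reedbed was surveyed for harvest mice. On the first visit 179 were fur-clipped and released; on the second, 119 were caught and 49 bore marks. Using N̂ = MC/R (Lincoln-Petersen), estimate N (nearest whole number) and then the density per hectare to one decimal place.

density ≈ 8.4 harvest mice per hectare

N̂ = 179·119/49 = 21301/49 ≈ 434.7 → 435
Density = N̂ / area = 435 / 52 ≈ 8.37 → 8.4 per hectare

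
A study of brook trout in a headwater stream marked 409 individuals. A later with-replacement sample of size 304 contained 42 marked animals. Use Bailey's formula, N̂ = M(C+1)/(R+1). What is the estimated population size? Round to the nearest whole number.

N̂ = 409·(304+1)/(42+1) = 409·305/43 = 124745/43 ≈ 2901.0 → 2901

N ≈ 2901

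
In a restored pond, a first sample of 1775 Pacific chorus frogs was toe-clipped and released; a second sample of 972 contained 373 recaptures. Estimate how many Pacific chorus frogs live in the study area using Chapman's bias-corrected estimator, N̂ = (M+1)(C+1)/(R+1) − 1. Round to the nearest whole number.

N ≈ 4619

N̂ = (1775+1)(972+1)/(373+1) − 1 = 1776·973/374 − 1
= 1728048/374 − 1 ≈ 4620.4 − 1 ≈ 4619.4 → 4619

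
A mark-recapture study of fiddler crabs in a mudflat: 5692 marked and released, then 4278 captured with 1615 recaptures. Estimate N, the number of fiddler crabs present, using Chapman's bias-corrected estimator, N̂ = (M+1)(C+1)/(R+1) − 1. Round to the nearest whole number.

N ≈ 15,073

N̂ = (5692+1)(4278+1)/(1615+1) − 1 = 5693·4279/1616 − 1
= 24360347/1616 − 1 ≈ 15074.47 − 1 ≈ 15073.47 → 15073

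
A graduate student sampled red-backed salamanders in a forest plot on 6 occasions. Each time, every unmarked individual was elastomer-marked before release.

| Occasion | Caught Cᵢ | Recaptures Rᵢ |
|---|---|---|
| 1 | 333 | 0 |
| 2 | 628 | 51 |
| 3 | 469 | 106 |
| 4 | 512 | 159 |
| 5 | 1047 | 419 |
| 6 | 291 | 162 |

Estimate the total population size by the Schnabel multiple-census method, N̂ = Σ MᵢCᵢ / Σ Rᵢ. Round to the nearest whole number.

N ≈ 4065

Marked at large before each occasion: Mᵢ = Σⱼ<ᵢ (Cⱼ − Rⱼ) → M1=0, M2=333, M3=910, M4=1273, M5=1626, M6=2254
Σ MᵢCᵢ = 0·333 + 333·628 + 910·469 + 1273·512 + 1626·1047 + 2254·291 = 0 + 209124 + 426790 + 651776 + 1702422 + 655914 = 3646026
Σ Rᵢ = 0 + 51 + 106 + 159 + 419 + 162 = 897
N̂ = 3646026 / 897 ≈ 4064.7 → 4065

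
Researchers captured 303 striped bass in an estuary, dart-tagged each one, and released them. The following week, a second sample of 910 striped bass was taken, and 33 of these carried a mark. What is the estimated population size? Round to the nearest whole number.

N ≈ 8355

The marked fraction in the recapture sample should equal the marked fraction in the population: 33/910 = 303/N.
N = (303 × 910) / 33 = 275730 / 33 ≈ 8355.45 → 8355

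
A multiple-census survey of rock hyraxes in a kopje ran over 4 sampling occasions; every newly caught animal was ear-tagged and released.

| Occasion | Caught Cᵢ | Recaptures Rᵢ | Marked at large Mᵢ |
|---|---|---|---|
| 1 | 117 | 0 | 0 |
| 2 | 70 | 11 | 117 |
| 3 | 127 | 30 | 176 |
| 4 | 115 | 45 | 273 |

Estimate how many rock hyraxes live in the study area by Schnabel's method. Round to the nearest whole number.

Σ MᵢCᵢ = 0·117 + 117·70 + 176·127 + 273·115 = 0 + 8190 + 22352 + 31395 = 61937
Σ Rᵢ = 0 + 11 + 30 + 45 = 86
N̂ = 61937 / 86 ≈ 720.2 → 720

N ≈ 720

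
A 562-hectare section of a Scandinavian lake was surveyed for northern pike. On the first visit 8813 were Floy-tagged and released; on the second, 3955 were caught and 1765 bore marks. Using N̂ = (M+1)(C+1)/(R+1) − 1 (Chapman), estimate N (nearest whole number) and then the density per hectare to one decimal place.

N̂ = 8814·3956/1766 − 1 = 34868184/1766 − 1 ≈ 19743.2 → 19743
Density = N̂ / area = 19743 / 562 ≈ 35.13 → 35.1 per hectare

density ≈ 35.1 northern pike per hectare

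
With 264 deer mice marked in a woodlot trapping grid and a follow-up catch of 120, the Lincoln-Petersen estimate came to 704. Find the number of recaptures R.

From N = M·C/R: R = M·C / N = 264·120 / 704 = 31680 / 704 = 45.

R = 45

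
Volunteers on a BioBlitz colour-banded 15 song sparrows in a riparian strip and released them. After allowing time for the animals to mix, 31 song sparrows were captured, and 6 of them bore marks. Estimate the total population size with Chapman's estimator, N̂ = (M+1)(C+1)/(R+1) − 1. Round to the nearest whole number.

N̂ = (15+1)(31+1)/(6+1) − 1 = 16·32/7 − 1
= 512/7 − 1 ≈ 73.1 − 1 ≈ 72.1 → 72

N ≈ 72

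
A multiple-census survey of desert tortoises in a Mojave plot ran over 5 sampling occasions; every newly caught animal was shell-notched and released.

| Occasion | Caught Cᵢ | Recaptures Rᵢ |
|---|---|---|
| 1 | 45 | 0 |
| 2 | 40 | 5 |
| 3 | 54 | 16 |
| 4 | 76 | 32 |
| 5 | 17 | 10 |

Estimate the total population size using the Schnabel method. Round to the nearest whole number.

Marked at large before each occasion: Mᵢ = Σⱼ<ᵢ (Cⱼ − Rⱼ) → M1=0, M2=45, M3=80, M4=118, M5=162
Σ MᵢCᵢ = 0·45 + 45·40 + 80·54 + 118·76 + 162·17 = 0 + 1800 + 4320 + 8968 + 2754 = 17842
Σ Rᵢ = 0 + 5 + 16 + 32 + 10 = 63
N̂ = 17842 / 63 ≈ 283.2 → 283

N ≈ 283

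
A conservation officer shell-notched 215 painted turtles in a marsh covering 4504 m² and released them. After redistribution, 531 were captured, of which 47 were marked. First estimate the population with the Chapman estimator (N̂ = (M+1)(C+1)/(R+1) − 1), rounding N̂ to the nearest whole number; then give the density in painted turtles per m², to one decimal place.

N̂ = 216·532/48 − 1 = 114912/48 − 1 = 2393
Density = N̂ / area = 2393 / 4504 ≈ 0.53 → 0.5 per m²

density ≈ 0.5 painted turtles per m²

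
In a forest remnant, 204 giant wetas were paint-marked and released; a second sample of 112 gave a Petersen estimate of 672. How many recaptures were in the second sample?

From N = M·C/R: R = M·C / N = 204·112 / 672 = 22848 / 672 = 34.

R = 34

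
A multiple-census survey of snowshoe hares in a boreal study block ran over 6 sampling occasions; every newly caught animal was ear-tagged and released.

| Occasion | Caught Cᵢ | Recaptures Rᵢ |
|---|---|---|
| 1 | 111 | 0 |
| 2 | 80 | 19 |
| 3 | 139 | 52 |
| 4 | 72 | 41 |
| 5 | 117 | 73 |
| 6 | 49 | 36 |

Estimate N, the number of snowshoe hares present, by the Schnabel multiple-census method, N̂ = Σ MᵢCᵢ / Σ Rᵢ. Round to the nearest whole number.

N ≈ 460

Marked at large before each occasion: Mᵢ = Σⱼ<ᵢ (Cⱼ − Rⱼ) → M1=0, M2=111, M3=172, M4=259, M5=290, M6=334
Σ MᵢCᵢ = 0·111 + 111·80 + 172·139 + 259·72 + 290·117 + 334·49 = 0 + 8880 + 23908 + 18648 + 33930 + 16366 = 101732
Σ Rᵢ = 0 + 19 + 52 + 41 + 73 + 36 = 221
N̂ = 101732 / 221 ≈ 460.3 → 460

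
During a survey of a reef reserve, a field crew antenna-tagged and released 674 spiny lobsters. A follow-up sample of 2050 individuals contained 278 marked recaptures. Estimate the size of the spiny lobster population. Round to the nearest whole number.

N = (674 × 2050) / 278 = 1381700 / 278 ≈ 4970.1 → 4970

N ≈ 4970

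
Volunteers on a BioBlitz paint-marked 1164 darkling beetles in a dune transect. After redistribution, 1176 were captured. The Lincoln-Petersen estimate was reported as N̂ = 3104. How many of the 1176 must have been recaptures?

From N = M·C/R: R = M·C / N = 1164·1176 / 3104 = 1368864 / 3104 = 441.

R = 441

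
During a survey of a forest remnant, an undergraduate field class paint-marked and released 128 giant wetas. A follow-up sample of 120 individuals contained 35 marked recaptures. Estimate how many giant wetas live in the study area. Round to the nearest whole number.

N ≈ 439

The marked fraction in the recapture sample should equal the marked fraction in the population: 35/120 = 128/N.
N = (128 × 120) / 35 = 15360 / 35 ≈ 438.9 → 439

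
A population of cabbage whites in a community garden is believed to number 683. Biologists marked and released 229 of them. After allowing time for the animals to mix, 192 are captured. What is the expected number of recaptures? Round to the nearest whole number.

Expected recaptures E[R] = M·C / N.
E[R] = 229 × 192 / 683 = 43968 / 683 ≈ 64.4 → 64

expected recaptures ≈ 64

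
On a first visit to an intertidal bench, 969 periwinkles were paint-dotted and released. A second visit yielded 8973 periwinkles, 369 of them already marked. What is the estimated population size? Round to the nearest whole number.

N ≈ 23,563

If marked individuals mix randomly, R/C ≈ M/N, giving N ≈ M·C/R.
N = (969 × 8973) / 369 = 8694837 / 369 ≈ 23563.2 → 23563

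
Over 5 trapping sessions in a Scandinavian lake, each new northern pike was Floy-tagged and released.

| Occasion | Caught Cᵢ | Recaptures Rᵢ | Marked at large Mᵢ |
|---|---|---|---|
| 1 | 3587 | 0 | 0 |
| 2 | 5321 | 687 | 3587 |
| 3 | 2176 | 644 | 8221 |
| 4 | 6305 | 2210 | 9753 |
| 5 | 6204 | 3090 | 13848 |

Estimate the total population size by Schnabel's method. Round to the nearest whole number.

Σ MᵢCᵢ = 0·3587 + 3587·5321 + 8221·2176 + 9753·6305 + 13848·6204 = 0 + 19086427 + 17888896 + 61492665 + 85912992 = 184380980
Σ Rᵢ = 0 + 687 + 644 + 2210 + 3090 = 6631
N̂ = 184380980 / 6631 ≈ 27805.9 → 27806

N ≈ 27,806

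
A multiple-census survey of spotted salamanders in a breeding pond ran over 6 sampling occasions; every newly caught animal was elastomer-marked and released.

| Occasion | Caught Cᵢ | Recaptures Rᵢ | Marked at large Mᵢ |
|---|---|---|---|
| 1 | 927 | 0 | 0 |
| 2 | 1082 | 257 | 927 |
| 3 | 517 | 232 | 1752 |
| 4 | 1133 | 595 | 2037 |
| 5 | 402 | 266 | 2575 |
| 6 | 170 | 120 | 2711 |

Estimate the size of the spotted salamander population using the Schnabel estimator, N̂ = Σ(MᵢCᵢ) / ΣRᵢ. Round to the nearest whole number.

N ≈ 3886

Σ MᵢCᵢ = 0·927 + 927·1082 + 1752·517 + 2037·1133 + 2575·402 + 2711·170 = 0 + 1003014 + 905784 + 2307921 + 1035150 + 460870 = 5712739
Σ Rᵢ = 0 + 257 + 232 + 595 + 266 + 120 = 1470
N̂ = 5712739 / 1470 ≈ 3886.2 → 3886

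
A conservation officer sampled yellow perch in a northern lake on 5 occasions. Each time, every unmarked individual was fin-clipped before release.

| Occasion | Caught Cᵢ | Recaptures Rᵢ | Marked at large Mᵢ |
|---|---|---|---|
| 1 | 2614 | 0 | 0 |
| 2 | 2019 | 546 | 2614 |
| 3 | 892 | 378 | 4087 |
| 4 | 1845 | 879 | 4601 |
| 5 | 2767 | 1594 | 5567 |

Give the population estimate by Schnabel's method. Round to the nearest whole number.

Σ MᵢCᵢ = 0·2614 + 2614·2019 + 4087·892 + 4601·1845 + 5567·2767 = 0 + 5277666 + 3645604 + 8488845 + 15403889 = 32816004
Σ Rᵢ = 0 + 546 + 378 + 879 + 1594 = 3397
N̂ = 32816004 / 3397 ≈ 9660.3 → 9660

N ≈ 9660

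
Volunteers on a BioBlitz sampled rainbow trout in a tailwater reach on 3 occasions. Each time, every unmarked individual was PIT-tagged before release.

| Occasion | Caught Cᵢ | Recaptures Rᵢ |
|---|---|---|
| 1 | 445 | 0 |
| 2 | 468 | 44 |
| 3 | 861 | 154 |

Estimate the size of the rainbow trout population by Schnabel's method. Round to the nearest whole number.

Marked at large before each occasion: Mᵢ = Σⱼ<ᵢ (Cⱼ − Rⱼ) → M1=0, M2=445, M3=869
Σ MᵢCᵢ = 0·445 + 445·468 + 869·861 = 0 + 208260 + 748209 = 956469
Σ Rᵢ = 0 + 44 + 154 = 198
N̂ = 956469 / 198 ≈ 4830.7 → 4831

N ≈ 4831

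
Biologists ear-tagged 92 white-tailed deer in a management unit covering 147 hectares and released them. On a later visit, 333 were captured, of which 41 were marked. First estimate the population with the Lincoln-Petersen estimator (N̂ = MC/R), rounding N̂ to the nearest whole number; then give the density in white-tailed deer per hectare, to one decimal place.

density ≈ 5.1 white-tailed deer per hectare

N̂ = 92·333/41 = 30636/41 ≈ 747.2 → 747
Density = N̂ / area = 747 / 147 ≈ 5.08 → 5.1 per hectare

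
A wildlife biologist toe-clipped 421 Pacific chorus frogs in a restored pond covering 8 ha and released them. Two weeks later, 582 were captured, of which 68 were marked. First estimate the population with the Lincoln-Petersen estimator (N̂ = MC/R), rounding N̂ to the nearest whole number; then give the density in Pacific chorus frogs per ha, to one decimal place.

density ≈ 450.4 Pacific chorus frogs per ha

N̂ = 421·582/68 = 245022/68 ≈ 3603.3 → 3603
Density = N̂ / area = 3603 / 8 ≈ 450.38 → 450.4 per ha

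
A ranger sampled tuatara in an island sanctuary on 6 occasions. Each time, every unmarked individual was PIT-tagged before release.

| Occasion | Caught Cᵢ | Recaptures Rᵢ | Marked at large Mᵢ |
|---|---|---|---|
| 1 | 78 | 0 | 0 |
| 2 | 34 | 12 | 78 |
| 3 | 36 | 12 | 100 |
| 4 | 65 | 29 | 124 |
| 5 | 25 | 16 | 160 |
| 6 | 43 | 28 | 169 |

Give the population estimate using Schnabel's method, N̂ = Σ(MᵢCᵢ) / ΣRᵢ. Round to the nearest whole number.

Σ MᵢCᵢ = 0·78 + 78·34 + 100·36 + 124·65 + 160·25 + 169·43 = 0 + 2652 + 3600 + 8060 + 4000 + 7267 = 25579
Σ Rᵢ = 0 + 12 + 12 + 29 + 16 + 28 = 97
N̂ = 25579 / 97 ≈ 263.7 → 264

N ≈ 264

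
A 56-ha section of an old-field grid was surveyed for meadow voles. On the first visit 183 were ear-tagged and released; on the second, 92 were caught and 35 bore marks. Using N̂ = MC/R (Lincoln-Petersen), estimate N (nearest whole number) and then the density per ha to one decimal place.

density ≈ 8.6 meadow voles per ha

N̂ = 183·92/35 = 16836/35 ≈ 481.0 → 481
Density = N̂ / area = 481 / 56 ≈ 8.59 → 8.6 per ha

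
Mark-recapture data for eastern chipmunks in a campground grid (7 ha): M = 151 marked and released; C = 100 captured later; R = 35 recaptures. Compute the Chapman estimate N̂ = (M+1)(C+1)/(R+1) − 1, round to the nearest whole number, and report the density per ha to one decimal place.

density ≈ 60.7 eastern chipmunks per ha

N̂ = 152·101/36 − 1 = 15352/36 − 1 ≈ 425.4 → 425
Density = N̂ / area = 425 / 7 ≈ 60.71 → 60.7 per ha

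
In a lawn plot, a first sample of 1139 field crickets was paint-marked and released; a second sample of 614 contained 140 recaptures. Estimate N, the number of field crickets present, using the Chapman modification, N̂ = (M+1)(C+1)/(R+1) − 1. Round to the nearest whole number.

N̂ = (1139+1)(614+1)/(140+1) − 1 = 1140·615/141 − 1
= 701100/141 − 1 ≈ 4972.3 − 1 ≈ 4971.3 → 4971

N ≈ 4971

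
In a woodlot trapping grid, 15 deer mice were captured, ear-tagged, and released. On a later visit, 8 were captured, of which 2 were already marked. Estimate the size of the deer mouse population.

Lincoln-Petersen assumes M/N = R/C, so N = M·C / R.
N = (15 × 8) / 2 = 120 / 2 = 60

N = 60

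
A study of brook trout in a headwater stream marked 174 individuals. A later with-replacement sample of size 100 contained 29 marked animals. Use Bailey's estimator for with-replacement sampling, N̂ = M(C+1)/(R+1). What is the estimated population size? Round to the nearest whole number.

N ≈ 586

N̂ = 174·(100+1)/(29+1) = 174·101/30 = 17574/30 ≈ 585.8 → 586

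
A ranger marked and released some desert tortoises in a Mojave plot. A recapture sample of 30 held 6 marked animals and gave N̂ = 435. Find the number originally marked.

M = 87

From N = M·C/R: M = N·R / C = 435·6 / 30 = 2610 / 30 = 87.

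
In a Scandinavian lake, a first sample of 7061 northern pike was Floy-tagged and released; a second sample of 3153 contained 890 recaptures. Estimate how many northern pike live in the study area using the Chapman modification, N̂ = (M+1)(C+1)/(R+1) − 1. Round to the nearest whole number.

N ≈ 24,997

N̂ = (7061+1)(3153+1)/(890+1) − 1 = 7062·3154/891 − 1
= 22273548/891 − 1 ≈ 24998.4 − 1 ≈ 24997.4 → 24997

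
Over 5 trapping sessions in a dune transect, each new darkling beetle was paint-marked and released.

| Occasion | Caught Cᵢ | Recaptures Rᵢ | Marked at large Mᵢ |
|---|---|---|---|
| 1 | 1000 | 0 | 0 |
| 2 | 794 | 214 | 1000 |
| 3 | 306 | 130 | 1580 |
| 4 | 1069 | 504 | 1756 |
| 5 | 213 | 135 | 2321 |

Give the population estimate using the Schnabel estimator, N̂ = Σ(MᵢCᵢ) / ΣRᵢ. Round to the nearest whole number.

Σ MᵢCᵢ = 0·1000 + 1000·794 + 1580·306 + 1756·1069 + 2321·213 = 0 + 794000 + 483480 + 1877164 + 494373 = 3649017
Σ Rᵢ = 0 + 214 + 130 + 504 + 135 = 983
N̂ = 3649017 / 983 ≈ 3712.1 → 3712

N ≈ 3712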